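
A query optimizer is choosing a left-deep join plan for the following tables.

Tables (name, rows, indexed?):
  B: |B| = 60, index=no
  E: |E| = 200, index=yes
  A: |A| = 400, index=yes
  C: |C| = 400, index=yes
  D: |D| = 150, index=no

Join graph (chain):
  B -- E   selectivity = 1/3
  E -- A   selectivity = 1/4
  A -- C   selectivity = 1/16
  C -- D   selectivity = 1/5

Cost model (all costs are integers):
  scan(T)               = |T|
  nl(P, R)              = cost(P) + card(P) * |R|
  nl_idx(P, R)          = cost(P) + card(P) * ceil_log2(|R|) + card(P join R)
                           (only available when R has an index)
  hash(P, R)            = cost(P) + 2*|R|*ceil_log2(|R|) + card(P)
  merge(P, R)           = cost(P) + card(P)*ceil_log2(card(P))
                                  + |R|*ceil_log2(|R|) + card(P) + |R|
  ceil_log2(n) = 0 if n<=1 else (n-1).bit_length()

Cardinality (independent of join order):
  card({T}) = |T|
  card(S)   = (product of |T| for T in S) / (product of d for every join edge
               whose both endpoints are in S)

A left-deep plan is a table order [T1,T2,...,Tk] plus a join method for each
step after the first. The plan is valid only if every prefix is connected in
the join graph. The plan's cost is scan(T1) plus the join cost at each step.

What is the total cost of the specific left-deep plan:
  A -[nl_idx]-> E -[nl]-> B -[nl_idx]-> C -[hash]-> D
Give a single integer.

24826000

step 1: scan A: cost=400, card=400
step 2: join E via nl_idx
    card(P join E) = 400*200/(4) = 20000
    cost = 400 + 400*8 + 20000 = 23600
step 3: join B via nl
    card(P join B) = 20000*60/(3) = 400000
    cost = 23600 + 20000*60 = 1223600
step 4: join C via nl_idx
    card(P join C) = 400000*400/(16) = 10000000
    cost = 1223600 + 400000*9 + 10000000 = 14823600
step 5: join D via hash
    card(P join D) = 10000000*150/(5) = 300000000
    cost = 14823600 + 2*150*8 + 10000000 = 24826000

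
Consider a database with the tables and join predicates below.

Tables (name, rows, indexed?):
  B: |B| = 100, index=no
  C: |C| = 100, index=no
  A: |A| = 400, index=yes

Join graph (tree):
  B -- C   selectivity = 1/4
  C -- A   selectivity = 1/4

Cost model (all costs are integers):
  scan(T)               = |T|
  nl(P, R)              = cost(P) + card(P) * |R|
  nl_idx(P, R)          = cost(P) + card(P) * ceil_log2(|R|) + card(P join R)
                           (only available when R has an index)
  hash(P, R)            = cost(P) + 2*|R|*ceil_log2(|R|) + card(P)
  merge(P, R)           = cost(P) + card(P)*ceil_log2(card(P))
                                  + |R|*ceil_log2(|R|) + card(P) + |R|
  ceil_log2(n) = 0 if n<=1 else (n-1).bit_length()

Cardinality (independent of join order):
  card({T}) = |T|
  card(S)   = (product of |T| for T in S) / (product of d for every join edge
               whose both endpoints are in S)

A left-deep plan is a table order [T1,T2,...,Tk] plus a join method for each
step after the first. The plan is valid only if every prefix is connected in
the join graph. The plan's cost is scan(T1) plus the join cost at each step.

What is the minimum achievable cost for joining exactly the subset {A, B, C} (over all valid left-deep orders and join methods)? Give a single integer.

Selinger DP over subsets of {A,B,C}:
  {B}: scan cost=100, card=100
  {C}: scan cost=100, card=100
  {A}: scan cost=400, card=400
  {BC}: card=2500; try (C,hash)→1600, (B,hash)→1600, (C,merge)→1700, (B,merge)→1700, (C,nl)→10100, (B,nl)→10100; best=1600 via (C,hash)
  {AC}: card=10000; try (C,hash)→2200, (A,merge)→4900, (C,merge)→5200, (A,hash)→7400, (A,nl_idx)→11000, (A,nl)→40100 …(+1); best=2200 via (C,hash)
  {ABC}: card=250000; try (A,hash)→11300, (B,hash)→13600, (A,merge)→38100, (B,merge)→153000, (A,nl_idx)→274100, (A,nl)→1001600 …(+1); best=11300 via (A,hash)

11300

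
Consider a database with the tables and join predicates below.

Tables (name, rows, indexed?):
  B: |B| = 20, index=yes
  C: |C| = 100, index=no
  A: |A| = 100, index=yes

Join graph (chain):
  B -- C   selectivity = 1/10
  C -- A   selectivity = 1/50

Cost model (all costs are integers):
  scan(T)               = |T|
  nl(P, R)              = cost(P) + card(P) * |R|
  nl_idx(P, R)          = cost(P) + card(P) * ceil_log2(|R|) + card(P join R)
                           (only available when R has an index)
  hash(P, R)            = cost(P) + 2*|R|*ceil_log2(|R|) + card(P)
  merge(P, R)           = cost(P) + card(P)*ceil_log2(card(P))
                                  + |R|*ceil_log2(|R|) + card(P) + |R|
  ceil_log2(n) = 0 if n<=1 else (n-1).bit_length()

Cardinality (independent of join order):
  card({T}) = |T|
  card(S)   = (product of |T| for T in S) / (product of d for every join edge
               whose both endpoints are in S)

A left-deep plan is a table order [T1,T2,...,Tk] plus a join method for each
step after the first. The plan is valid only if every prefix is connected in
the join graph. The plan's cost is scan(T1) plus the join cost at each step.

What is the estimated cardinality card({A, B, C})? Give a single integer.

Tables in S: A(100), B(20), C(100)
Edges inside S: B-C(d=10), C-A(d=50)
numerator = 100 * 20 * 100 = 200000
denominator = 10 * 50 = 500
card(S) = 200000 / 500 = 400

400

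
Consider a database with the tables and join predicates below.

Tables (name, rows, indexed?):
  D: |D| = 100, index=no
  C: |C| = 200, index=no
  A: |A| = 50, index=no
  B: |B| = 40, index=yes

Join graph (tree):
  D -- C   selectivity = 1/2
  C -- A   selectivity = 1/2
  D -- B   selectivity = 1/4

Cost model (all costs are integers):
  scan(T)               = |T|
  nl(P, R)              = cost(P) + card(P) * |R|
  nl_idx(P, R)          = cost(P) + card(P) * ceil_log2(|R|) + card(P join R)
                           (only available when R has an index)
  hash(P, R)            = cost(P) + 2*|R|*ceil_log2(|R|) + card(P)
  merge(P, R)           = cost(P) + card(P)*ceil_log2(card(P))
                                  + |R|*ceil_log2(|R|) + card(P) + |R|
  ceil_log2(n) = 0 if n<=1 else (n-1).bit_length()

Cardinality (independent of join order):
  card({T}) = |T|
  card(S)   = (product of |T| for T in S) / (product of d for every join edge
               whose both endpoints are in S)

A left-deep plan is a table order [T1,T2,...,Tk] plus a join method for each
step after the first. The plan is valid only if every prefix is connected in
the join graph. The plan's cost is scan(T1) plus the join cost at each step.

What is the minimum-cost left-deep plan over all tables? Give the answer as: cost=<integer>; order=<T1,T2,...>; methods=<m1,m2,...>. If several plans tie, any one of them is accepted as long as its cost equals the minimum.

cost=105480; order=D,B,C,A; methods=hash,hash,hash

Selinger DP (subsets sized 1..n):
  {D}: scan cost=100, card=100
  {C}: scan cost=200, card=200
  {A}: scan cost=50, card=50
  {B}: scan cost=40, card=40
  {CD}: card=10000; try (D,hash)→1800, (C,merge)→2700, (D,merge)→2800, (C,hash)→3400, (C,nl)→20100, (D,nl)→20200; best=1800 via (D,hash)
  {BD}: card=1000; try (B,hash)→680, (D,merge)→1120, (B,merge)→1180, (D,hash)→1480, (B,nl_idx)→1700, (D,nl)→4040 …(+1); best=680 via (B,hash)
  {AC}: card=5000; try (A,hash)→1000, (C,merge)→2200, (A,merge)→2350, (C,hash)→3300, (C,nl)→10050, (A,nl)→10200; best=1000 via (A,hash)
  {ACD}: card=250000; try (D,hash)→7400, (A,hash)→12400, (D,merge)→71800, (A,merge)→152150, (D,nl)→501000, (A,nl)→501800; best=7400 via (D,hash)
  {BCD}: card=100000; try (C,hash)→4880, (B,hash)→12280, (C,merge)→13480, (B,merge)→152080, (B,nl_idx)→161800, (C,nl)→200680 …(+1); best=4880 via (C,hash)
  {ABCD}: card=2500000; try (A,hash)→105480, (B,hash)→257880, (A,merge)→1805230, (B,nl_idx)→4007400, (B,merge)→4757680, (A,nl)→5004880 …(+1); best=105480 via (A,hash)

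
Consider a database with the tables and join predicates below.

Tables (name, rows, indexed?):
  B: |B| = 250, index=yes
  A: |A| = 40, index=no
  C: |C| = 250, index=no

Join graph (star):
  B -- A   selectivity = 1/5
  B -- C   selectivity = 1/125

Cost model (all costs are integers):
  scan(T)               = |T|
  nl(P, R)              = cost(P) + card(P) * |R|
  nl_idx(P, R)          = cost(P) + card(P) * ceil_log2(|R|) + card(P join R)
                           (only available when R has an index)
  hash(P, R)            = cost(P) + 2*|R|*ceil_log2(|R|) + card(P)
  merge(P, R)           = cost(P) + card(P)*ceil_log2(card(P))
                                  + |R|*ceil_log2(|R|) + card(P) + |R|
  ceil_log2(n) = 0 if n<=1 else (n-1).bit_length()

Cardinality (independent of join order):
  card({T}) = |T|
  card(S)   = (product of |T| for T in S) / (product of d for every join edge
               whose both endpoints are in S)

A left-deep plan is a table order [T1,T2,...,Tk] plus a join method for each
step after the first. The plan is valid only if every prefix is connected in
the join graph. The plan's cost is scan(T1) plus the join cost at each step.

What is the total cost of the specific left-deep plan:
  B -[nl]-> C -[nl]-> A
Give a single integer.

step 1: scan B: cost=250, card=250
step 2: join C via nl
    card(P join C) = 250*250/(125) = 500
    cost = 250 + 250*250 = 62750
step 3: join A via nl
    card(P join A) = 500*40/(5) = 4000
    cost = 62750 + 500*40 = 82750

82750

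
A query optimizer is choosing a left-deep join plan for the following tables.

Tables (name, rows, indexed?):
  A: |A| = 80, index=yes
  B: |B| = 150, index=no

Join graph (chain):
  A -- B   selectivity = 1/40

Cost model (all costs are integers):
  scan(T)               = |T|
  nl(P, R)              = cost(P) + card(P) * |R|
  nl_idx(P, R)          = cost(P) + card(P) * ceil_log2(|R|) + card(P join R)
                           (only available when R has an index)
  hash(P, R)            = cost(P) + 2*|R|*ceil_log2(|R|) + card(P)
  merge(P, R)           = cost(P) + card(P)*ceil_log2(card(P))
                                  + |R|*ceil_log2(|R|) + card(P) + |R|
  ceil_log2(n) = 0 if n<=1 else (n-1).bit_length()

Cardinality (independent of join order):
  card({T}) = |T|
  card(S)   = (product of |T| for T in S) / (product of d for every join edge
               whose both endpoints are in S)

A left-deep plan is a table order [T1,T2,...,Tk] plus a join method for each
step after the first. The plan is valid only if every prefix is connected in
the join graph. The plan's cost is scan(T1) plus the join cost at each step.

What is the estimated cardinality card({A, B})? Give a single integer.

Tables in S: A(80), B(150)
Edges inside S: A-B(d=40)
numerator = 80 * 150 = 12000
denominator = 40 = 40
card(S) = 12000 / 40 = 300

300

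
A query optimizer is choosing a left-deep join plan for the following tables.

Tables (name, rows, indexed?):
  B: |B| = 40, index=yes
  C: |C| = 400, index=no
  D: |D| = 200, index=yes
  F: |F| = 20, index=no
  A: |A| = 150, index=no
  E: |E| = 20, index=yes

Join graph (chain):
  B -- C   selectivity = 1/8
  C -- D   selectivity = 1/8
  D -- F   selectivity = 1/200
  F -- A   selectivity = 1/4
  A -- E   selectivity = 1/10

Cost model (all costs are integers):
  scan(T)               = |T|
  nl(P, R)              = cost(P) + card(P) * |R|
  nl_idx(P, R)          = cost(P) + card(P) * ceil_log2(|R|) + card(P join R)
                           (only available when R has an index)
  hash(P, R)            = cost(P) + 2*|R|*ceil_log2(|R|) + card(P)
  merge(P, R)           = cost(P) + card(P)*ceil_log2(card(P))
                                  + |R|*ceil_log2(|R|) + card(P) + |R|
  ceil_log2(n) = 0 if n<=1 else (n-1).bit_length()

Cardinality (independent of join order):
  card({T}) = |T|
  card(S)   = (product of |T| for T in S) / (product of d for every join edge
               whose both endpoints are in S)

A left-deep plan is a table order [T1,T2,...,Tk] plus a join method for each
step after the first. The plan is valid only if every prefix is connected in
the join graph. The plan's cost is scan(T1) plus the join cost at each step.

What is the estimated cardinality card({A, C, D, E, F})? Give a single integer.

Tables in S: A(150), C(400), D(200), E(20), F(20)
Edges inside S: C-D(d=8), D-F(d=200), F-A(d=4), A-E(d=10)
numerator = 150 * 400 * 200 * 20 * 20 = 4800000000
denominator = 8 * 200 * 4 * 10 = 64000
card(S) = 4800000000 / 64000 = 75000

75000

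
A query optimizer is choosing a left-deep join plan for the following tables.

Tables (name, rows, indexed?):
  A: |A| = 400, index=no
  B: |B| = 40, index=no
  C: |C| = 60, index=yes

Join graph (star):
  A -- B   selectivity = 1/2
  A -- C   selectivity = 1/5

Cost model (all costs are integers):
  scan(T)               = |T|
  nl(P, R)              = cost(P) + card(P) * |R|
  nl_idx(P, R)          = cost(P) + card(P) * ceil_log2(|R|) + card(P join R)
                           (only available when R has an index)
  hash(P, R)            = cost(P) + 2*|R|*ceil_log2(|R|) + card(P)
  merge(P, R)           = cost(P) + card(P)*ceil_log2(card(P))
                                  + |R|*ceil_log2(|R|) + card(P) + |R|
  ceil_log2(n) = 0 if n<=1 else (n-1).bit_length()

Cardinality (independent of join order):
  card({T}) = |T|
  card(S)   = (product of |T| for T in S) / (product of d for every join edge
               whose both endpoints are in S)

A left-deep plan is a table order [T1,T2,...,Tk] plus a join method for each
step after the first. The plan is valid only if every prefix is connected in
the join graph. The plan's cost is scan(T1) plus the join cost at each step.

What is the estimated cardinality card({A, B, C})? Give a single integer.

96000

Tables in S: A(400), B(40), C(60)
Edges inside S: A-B(d=2), A-C(d=5)
numerator = 400 * 40 * 60 = 960000
denominator = 2 * 5 = 10
card(S) = 960000 / 10 = 96000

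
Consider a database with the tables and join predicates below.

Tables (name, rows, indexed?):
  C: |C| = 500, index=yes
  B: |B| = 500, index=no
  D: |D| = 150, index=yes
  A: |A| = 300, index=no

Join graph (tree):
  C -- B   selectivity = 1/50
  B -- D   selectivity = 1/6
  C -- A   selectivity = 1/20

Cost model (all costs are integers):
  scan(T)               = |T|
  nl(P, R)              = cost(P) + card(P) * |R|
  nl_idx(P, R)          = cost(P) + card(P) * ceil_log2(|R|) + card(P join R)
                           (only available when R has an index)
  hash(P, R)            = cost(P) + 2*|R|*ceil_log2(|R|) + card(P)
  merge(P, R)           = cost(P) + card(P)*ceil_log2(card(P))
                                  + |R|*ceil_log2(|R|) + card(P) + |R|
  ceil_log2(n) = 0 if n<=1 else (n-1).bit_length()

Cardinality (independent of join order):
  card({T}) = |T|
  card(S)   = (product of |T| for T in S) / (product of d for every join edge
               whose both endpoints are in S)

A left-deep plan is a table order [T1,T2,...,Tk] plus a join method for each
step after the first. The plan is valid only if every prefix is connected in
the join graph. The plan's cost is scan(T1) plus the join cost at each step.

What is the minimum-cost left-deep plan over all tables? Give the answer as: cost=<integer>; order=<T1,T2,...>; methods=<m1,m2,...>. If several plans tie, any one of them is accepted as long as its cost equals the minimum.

Selinger DP (subsets sized 1..n):
  {C}: scan cost=500, card=500
  {B}: scan cost=500, card=500
  {D}: scan cost=150, card=150
  {A}: scan cost=300, card=300
  {BC}: card=5000; try (C,hash)→10000, (C,nl_idx)→10000, (B,hash)→10000, (C,merge)→10500, (B,merge)→10500, (C,nl)→250500 …(+1); best=10000 via (C,hash)
  {AC}: card=7500; try (A,hash)→6400, (C,merge)→8300, (A,merge)→8500, (C,hash)→9600, (C,nl_idx)→10500, (C,nl)→150300 …(+1); best=6400 via (A,hash)
  {BD}: card=12500; try (D,hash)→3400, (B,merge)→6500, (D,merge)→6850, (B,hash)→9300, (D,nl_idx)→17000, (B,nl)→75150 …(+1); best=3400 via (D,hash)
  {BCD}: card=125000; try (D,hash)→17400, (C,hash)→24900, (D,merge)→81350, (D,nl_idx)→175000, (C,merge)→195900, (C,nl_idx)→240900 …(+2); best=17400 via (D,hash)
  {ABC}: card=75000; try (A,hash)→20400, (B,hash)→22900, (A,merge)→83000, (B,merge)→116400, (A,nl)→1510000, (B,nl)→3756400; best=20400 via (A,hash)
  {ABCD}: card=1875000; try (D,hash)→97800, (A,hash)→147800, (D,merge)→1371750, (A,merge)→2270400, (D,nl_idx)→2495400, (D,nl)→11270400 …(+1); best=97800 via (D,hash)

cost=97800; order=B,C,A,D; methods=hash,hash,hash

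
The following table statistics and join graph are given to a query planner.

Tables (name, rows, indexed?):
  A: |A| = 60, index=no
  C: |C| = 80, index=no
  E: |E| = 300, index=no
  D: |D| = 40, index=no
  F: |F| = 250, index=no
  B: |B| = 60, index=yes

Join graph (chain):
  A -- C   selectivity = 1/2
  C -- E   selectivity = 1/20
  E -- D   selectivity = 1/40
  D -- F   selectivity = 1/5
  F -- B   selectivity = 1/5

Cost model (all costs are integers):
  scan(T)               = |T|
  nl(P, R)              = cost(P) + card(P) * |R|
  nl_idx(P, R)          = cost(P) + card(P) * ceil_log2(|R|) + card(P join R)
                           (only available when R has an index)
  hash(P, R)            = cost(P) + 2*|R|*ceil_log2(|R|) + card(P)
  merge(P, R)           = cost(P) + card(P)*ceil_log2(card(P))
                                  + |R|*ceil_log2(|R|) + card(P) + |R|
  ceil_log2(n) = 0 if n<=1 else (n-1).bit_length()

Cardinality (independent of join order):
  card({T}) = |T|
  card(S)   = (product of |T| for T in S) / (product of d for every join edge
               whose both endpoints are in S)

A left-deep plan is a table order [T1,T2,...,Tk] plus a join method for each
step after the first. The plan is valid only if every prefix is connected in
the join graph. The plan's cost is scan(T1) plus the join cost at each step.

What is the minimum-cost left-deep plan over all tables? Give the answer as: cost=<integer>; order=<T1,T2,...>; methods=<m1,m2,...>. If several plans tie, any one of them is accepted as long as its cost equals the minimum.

cost=789140; order=E,D,C,F,B,A; methods=hash,hash,hash,hash,hash

Selinger DP (subsets sized 1..n):
  {A}: scan cost=60, card=60
  {C}: scan cost=80, card=80
  {E}: scan cost=300, card=300
  {D}: scan cost=40, card=40
  {F}: scan cost=250, card=250
  {B}: scan cost=60, card=60
  {AC}: card=2400; try (A,hash)→880, (C,merge)→1120, (A,merge)→1140, (C,hash)→1240, (C,nl)→4860, (A,nl)→4880; best=880 via (A,hash)
  {CE}: card=1200; try (C,hash)→1720, (E,merge)→3720, (C,merge)→3940, (E,hash)→5560, (E,nl)→24080, (C,nl)→24300; best=1720 via (C,hash)
  {DE}: card=300; try (D,hash)→1080, (E,merge)→3320, (D,merge)→3580, (E,hash)→5480, (E,nl)→12040, (D,nl)→12300; best=1080 via (D,hash)
  {DF}: card=2000; try (D,hash)→980, (F,merge)→2570, (D,merge)→2780, (F,hash)→4080, (F,nl)→10040, (D,nl)→10250; best=980 via (D,hash)
  {BF}: card=3000; try (B,hash)→1220, (F,merge)→2730, (B,merge)→2920, (F,hash)→4120, (B,nl_idx)→4750, (F,nl)→15060 …(+1); best=1220 via (B,hash)
  {ACE}: card=36000; try (A,hash)→3640, (E,hash)→8680, (A,merge)→16540, (E,merge)→35080, (A,nl)→73720, (E,nl)→720880; best=3640 via (A,hash)
  {CDE}: card=1200; try (C,hash)→2500, (D,hash)→3400, (C,merge)→4720, (D,merge)→16400, (C,nl)→25080, (D,nl)→49720; best=2500 via (C,hash)
  {DEF}: card=15000; try (F,hash)→5380, (F,merge)→6330, (E,hash)→8380, (E,merge)→27980, (F,nl)→76080, (E,nl)→600980; best=5380 via (F,hash)
  {BDF}: card=24000; try (B,hash)→3700, (D,hash)→4700, (B,merge)→25400, (B,nl_idx)→36980, (D,merge)→40500, (B,nl)→120980 …(+1); best=3700 via (B,hash)
  {ACDE}: card=36000; try (A,hash)→4420, (A,merge)→17320, (D,hash)→40120, (A,nl)→74500, (D,merge)→615920, (D,nl)→1443640; best=4420 via (A,hash)
  {CDEF}: card=60000; try (F,hash)→7700, (F,merge)→19150, (C,hash)→21500, (C,merge)→231020, (F,nl)→302500, (C,nl)→1205380; best=7700 via (F,hash)
  {BDEF}: card=180000; try (B,hash)→21100, (E,hash)→33100, (B,merge)→230800, (B,nl_idx)→275380, (E,merge)→390700, (B,nl)→905380 …(+1); best=21100 via (B,hash)
  {ACDEF}: card=1800000; try (F,hash)→44420, (A,hash)→68420, (F,merge)→618670, (A,merge)→1028120, (A,nl)→3607700, (F,nl)→9004420; best=44420 via (F,hash)
  {BCDEF}: card=720000; try (B,hash)→68420, (C,hash)→202220, (B,merge)→1028120, (B,nl_idx)→1087700, (C,merge)→3441740, (B,nl)→3607700 …(+1); best=68420 via (B,hash)
  {ABCDEF}: card=21600000; try (A,hash)→789140, (B,hash)→1845140, (A,merge)→15188840, (B,nl_idx)→32444420, (B,merge)→39644840, (A,nl)→43268420 …(+1); best=789140 via (A,hash)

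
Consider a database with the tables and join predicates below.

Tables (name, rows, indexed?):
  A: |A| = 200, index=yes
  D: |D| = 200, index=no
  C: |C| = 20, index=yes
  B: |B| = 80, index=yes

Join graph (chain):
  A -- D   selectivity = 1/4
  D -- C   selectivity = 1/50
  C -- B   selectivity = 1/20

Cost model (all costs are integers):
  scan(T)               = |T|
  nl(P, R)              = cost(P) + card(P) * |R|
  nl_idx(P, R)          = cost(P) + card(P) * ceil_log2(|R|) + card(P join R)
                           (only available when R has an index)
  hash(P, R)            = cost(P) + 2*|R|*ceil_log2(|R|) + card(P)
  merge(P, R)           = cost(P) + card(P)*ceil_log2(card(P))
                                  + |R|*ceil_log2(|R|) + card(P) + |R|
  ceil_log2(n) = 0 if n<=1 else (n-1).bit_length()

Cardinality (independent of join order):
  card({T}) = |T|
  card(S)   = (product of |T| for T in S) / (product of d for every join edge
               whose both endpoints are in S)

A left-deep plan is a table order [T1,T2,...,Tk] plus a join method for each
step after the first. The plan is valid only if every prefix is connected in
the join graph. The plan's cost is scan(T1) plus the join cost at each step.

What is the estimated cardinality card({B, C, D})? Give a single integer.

Tables in S: B(80), C(20), D(200)
Edges inside S: D-C(d=50), C-B(d=20)
numerator = 80 * 20 * 200 = 320000
denominator = 50 * 20 = 1000
card(S) = 320000 / 1000 = 320

320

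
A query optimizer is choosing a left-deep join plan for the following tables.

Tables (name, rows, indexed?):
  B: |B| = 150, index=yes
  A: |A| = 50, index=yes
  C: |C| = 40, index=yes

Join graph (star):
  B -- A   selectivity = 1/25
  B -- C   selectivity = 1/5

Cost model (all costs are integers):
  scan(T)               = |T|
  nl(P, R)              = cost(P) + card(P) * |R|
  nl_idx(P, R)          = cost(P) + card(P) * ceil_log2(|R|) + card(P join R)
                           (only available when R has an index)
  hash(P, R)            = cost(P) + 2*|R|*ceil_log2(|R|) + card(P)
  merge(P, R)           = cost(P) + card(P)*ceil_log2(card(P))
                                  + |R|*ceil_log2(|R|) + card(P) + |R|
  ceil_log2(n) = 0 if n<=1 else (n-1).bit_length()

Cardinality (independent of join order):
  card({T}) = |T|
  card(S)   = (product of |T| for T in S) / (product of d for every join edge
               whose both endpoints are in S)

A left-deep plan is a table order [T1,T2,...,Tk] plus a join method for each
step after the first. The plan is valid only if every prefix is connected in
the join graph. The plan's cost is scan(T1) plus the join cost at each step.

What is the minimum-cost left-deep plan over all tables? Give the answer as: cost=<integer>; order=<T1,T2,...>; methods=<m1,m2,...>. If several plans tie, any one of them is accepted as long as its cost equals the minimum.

Selinger DP (subsets sized 1..n):
  {B}: scan cost=150, card=150
  {A}: scan cost=50, card=50
  {C}: scan cost=40, card=40
  {AB}: card=300; try (B,nl_idx)→750, (A,hash)→900, (A,nl_idx)→1350, (B,merge)→1750, (A,merge)→1850, (B,hash)→2500 …(+2); best=750 via (B,nl_idx)
  {BC}: card=1200; try (C,hash)→780, (B,nl_idx)→1560, (B,merge)→1670, (C,merge)→1780, (C,nl_idx)→2250, (B,hash)→2480 …(+2); best=780 via (C,hash)
  {ABC}: card=2400; try (C,hash)→1530, (A,hash)→2580, (C,merge)→4030, (C,nl_idx)→4950, (A,nl_idx)→10380, (C,nl)→12750 …(+2); best=1530 via (C,hash)

cost=1530; order=A,B,C; methods=nl_idx,hash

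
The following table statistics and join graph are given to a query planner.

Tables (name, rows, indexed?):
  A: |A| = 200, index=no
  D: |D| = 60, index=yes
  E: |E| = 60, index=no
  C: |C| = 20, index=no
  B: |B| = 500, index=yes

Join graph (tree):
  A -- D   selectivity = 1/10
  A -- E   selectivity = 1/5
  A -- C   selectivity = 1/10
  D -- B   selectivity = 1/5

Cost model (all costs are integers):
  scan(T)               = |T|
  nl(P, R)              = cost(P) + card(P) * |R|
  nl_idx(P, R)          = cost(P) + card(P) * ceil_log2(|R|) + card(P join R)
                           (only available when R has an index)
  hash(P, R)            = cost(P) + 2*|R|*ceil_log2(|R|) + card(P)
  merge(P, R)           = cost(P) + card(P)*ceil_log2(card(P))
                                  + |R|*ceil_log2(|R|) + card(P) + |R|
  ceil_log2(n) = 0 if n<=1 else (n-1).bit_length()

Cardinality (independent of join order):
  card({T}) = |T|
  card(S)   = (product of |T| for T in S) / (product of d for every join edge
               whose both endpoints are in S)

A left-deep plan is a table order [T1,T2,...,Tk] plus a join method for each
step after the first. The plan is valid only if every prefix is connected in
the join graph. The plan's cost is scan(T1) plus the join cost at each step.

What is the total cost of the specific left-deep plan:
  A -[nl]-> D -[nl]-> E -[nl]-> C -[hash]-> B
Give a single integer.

410000

step 1: scan A: cost=200, card=200
step 2: join D via nl
    card(P join D) = 200*60/(10) = 1200
    cost = 200 + 200*60 = 12200
step 3: join E via nl
    card(P join E) = 1200*60/(5) = 14400
    cost = 12200 + 1200*60 = 84200
step 4: join C via nl
    card(P join C) = 14400*20/(10) = 28800
    cost = 84200 + 14400*20 = 372200
step 5: join B via hash
    card(P join B) = 28800*500/(5) = 2880000
    cost = 372200 + 2*500*9 + 28800 = 410000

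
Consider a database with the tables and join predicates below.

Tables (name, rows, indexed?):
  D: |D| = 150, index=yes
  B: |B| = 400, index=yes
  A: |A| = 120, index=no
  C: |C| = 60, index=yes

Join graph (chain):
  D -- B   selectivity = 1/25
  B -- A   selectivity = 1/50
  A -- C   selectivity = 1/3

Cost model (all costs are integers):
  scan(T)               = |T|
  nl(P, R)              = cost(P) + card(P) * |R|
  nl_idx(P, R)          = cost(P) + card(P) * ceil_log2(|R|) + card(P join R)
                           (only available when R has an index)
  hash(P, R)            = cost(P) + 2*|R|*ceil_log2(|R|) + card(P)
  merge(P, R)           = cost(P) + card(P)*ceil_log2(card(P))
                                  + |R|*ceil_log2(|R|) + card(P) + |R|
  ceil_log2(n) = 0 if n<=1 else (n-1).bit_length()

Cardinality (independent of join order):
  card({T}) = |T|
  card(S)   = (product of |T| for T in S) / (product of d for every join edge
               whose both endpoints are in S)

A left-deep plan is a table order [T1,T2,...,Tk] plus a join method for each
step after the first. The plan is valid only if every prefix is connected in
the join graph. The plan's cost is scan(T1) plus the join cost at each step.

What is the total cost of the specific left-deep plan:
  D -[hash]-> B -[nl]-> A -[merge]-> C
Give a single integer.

step 1: scan D: cost=150, card=150
step 2: join B via hash
    card(P join B) = 150*400/(25) = 2400
    cost = 150 + 2*400*9 + 150 = 7500
step 3: join A via nl
    card(P join A) = 2400*120/(50) = 5760
    cost = 7500 + 2400*120 = 295500
step 4: join C via merge
    card(P join C) = 5760*60/(3) = 115200
    cost = 295500 + 5760*13 + 60*6 + 5760 + 60 = 376560

376560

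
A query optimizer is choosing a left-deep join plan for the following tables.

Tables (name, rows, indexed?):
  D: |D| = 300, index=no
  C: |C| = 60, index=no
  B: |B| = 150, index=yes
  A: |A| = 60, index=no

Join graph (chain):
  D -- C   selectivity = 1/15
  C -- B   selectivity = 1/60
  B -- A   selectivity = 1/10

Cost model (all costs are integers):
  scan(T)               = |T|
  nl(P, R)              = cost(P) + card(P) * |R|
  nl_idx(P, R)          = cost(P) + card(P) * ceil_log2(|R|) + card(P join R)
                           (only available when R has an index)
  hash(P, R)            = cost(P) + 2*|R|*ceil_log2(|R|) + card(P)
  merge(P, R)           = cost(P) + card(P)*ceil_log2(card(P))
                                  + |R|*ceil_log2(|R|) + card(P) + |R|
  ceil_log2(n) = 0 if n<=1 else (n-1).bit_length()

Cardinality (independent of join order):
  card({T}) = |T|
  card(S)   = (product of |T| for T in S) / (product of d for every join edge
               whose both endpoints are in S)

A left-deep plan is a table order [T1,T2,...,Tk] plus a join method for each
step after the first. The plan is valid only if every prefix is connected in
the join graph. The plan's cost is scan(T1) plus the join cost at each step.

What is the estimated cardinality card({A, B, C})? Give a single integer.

900

Tables in S: A(60), B(150), C(60)
Edges inside S: C-B(d=60), B-A(d=10)
numerator = 60 * 150 * 60 = 540000
denominator = 60 * 10 = 600
card(S) = 540000 / 600 = 900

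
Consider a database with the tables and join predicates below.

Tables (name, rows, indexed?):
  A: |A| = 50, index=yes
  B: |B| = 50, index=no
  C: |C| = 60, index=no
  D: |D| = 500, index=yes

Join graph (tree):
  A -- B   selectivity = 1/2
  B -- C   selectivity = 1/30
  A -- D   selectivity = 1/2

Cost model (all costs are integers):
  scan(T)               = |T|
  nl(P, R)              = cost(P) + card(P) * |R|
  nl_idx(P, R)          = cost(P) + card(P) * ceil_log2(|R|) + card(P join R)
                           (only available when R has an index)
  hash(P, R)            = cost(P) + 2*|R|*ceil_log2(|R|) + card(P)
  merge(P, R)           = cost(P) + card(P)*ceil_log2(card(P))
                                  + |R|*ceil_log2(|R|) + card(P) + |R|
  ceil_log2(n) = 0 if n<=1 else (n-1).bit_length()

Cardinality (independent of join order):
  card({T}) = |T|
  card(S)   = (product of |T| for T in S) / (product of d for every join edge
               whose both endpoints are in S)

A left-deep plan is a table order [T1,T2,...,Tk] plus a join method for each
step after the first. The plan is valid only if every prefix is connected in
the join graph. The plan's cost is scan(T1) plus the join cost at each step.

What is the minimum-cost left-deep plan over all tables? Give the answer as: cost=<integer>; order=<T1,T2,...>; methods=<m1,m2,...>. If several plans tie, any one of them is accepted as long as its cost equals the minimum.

Selinger DP (subsets sized 1..n):
  {A}: scan cost=50, card=50
  {B}: scan cost=50, card=50
  {C}: scan cost=60, card=60
  {D}: scan cost=500, card=500
  {AB}: card=1250; try (B,hash)→700, (A,hash)→700, (B,merge)→750, (A,merge)→750, (A,nl_idx)→1600, (B,nl)→2550 …(+1); best=700 via (B,hash)
  {AD}: card=12500; try (A,hash)→1600, (D,merge)→5400, (A,merge)→5850, (D,hash)→9100, (D,nl_idx)→13000, (A,nl_idx)→16000 …(+2); best=1600 via (A,hash)
  {BC}: card=100; try (B,hash)→720, (C,hash)→820, (C,merge)→820, (B,merge)→830, (C,nl)→3050, (B,nl)→3060; best=720 via (B,hash)
  {ABC}: card=2500; try (A,hash)→1420, (A,merge)→1870, (C,hash)→2670, (A,nl_idx)→3820, (A,nl)→5720, (C,merge)→16120 …(+1); best=1420 via (A,hash)
  {ABD}: card=312500; try (D,hash)→10950, (B,hash)→14700, (D,merge)→20700, (B,merge)→189450, (D,nl_idx)→324450, (D,nl)→625700 …(+1); best=10950 via (D,hash)
  {ABCD}: card=625000; try (D,hash)→12920, (D,merge)→38920, (C,hash)→324170, (D,nl_idx)→648920, (D,nl)→1251420, (C,merge)→6261370 …(+1); best=12920 via (D,hash)

cost=12920; order=C,B,A,D; methods=hash,hash,hash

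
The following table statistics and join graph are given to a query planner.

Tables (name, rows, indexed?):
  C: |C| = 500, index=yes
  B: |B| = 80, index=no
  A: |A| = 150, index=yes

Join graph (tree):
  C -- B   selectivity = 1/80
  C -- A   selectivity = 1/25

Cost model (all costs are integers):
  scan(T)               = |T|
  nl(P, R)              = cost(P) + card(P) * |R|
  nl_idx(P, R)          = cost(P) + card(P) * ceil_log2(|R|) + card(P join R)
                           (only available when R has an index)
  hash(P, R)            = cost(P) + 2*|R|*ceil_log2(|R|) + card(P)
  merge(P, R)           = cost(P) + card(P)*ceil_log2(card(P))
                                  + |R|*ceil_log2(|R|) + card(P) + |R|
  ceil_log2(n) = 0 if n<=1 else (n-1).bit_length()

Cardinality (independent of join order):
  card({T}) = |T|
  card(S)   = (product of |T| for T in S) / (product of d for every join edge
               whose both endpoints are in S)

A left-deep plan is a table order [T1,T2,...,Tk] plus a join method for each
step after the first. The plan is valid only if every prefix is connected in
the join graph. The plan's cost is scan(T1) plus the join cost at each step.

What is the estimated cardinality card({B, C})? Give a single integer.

Tables in S: B(80), C(500)
Edges inside S: C-B(d=80)
numerator = 80 * 500 = 40000
denominator = 80 = 80
card(S) = 40000 / 80 = 500

500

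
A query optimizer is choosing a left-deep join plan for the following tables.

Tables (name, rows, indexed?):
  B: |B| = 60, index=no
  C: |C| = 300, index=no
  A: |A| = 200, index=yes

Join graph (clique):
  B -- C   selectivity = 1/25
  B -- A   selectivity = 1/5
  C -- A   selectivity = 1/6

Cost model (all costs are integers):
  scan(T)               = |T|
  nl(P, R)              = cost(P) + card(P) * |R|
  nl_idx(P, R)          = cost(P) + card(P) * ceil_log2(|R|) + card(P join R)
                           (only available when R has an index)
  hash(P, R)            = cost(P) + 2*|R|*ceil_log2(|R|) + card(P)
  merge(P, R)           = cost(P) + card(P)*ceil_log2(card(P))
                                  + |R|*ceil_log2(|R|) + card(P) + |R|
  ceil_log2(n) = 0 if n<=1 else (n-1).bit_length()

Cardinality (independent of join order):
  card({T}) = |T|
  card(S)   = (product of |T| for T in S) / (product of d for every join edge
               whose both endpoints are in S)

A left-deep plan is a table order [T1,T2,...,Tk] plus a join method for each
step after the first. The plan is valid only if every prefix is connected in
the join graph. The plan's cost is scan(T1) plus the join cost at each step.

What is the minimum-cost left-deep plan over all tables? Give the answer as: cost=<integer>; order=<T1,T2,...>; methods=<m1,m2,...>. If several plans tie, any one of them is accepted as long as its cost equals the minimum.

Selinger DP (subsets sized 1..n):
  {B}: scan cost=60, card=60
  {C}: scan cost=300, card=300
  {A}: scan cost=200, card=200
  {BC}: card=720; try (B,hash)→1320, (C,merge)→3480, (B,merge)→3720, (C,hash)→5520, (C,nl)→18060, (B,nl)→18300; best=1320 via (B,hash)
  {AB}: card=2400; try (B,hash)→1120, (A,merge)→2280, (B,merge)→2420, (A,nl_idx)→2940, (A,hash)→3320, (A,nl)→12060 …(+1); best=1120 via (B,hash)
  {AC}: card=10000; try (A,hash)→3800, (C,merge)→5000, (A,merge)→5100, (C,hash)→5800, (A,nl_idx)→12700, (C,nl)→60200 …(+1); best=3800 via (A,hash)
  {ABC}: card=4800; try (A,hash)→5240, (C,hash)→8920, (A,merge)→11040, (A,nl_idx)→11880, (B,hash)→14520, (C,merge)→35320 …(+4); best=5240 via (A,hash)

cost=5240; order=C,B,A; methods=hash,hash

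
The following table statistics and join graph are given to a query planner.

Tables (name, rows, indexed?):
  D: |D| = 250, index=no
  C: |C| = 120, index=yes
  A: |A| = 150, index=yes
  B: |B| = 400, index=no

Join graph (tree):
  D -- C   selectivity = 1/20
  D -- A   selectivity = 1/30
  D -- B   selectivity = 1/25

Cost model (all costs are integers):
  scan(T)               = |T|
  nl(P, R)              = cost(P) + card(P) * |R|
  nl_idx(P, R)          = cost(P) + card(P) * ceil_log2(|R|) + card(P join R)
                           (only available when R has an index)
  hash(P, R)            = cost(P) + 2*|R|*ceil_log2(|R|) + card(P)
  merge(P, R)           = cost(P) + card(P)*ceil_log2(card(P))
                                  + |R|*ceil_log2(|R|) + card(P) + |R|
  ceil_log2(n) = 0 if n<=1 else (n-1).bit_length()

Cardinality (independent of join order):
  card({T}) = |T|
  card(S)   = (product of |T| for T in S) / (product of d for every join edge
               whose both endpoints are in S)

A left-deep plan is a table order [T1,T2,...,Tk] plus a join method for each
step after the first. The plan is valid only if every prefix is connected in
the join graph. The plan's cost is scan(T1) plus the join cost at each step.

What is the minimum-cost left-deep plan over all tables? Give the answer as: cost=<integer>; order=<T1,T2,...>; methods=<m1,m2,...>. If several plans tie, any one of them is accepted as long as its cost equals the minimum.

Selinger DP (subsets sized 1..n):
  {D}: scan cost=250, card=250
  {C}: scan cost=120, card=120
  {A}: scan cost=150, card=150
  {B}: scan cost=400, card=400
  {CD}: card=1500; try (C,hash)→2180, (D,merge)→3330, (C,merge)→3460, (C,nl_idx)→3500, (D,hash)→4240, (D,nl)→30120 …(+1); best=2180 via (C,hash)
  {AD}: card=1250; try (A,hash)→2900, (A,nl_idx)→3500, (D,merge)→3750, (A,merge)→3850, (D,hash)→4300, (D,nl)→37650 …(+1); best=2900 via (A,hash)
  {BD}: card=4000; try (D,hash)→4800, (B,merge)→6500, (D,merge)→6650, (B,hash)→7700, (B,nl)→100250, (D,nl)→100400; best=4800 via (D,hash)
  {ACD}: card=7500; try (C,hash)→5830, (A,hash)→6080, (C,merge)→18860, (C,nl_idx)→19150, (A,merge)→21530, (A,nl_idx)→21680 …(+2); best=5830 via (C,hash)
  {BCD}: card=24000; try (C,hash)→10480, (B,hash)→10880, (B,merge)→24180, (C,nl_idx)→56800, (C,merge)→57760, (C,nl)→484800 …(+1); best=10480 via (C,hash)
  {ABD}: card=20000; try (A,hash)→11200, (B,hash)→11350, (B,merge)→21900, (A,nl_idx)→56800, (A,merge)→58150, (B,nl)→502900 …(+1); best=11200 via (A,hash)
  {ABCD}: card=120000; try (B,hash)→20530, (C,hash)→32880, (A,hash)→36880, (B,merge)→114830, (C,nl_idx)→271200, (A,nl_idx)→322480 …(+5); best=20530 via (B,hash)

cost=20530; order=D,A,C,B; methods=hash,hash,hash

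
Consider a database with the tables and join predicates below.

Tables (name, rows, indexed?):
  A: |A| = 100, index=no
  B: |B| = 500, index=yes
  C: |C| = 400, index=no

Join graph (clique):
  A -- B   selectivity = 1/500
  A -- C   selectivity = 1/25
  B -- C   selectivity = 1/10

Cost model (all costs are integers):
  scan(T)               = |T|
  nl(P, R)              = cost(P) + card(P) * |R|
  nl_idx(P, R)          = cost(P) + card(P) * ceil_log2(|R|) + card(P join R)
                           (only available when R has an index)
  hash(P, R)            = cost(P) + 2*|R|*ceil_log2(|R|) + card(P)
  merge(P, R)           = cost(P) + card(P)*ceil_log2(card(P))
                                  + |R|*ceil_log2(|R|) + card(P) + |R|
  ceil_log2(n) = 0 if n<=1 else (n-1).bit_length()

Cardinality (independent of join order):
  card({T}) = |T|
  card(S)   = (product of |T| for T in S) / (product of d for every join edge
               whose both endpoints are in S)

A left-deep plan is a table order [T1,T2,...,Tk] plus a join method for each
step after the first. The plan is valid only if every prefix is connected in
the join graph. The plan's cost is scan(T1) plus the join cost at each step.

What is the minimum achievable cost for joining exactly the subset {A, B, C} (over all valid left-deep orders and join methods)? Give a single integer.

Selinger DP over subsets of {A,B,C}:
  {A}: scan cost=100, card=100
  {B}: scan cost=500, card=500
  {C}: scan cost=400, card=400
  {AB}: card=100; try (B,nl_idx)→1100, (A,hash)→2400, (B,merge)→5900, (A,merge)→6300, (B,hash)→9200, (B,nl)→50100 …(+1); best=1100 via (B,nl_idx)
  {AC}: card=1600; try (A,hash)→2200, (C,merge)→4900, (A,merge)→5200, (C,hash)→7400, (C,nl)→40100, (A,nl)→40400; best=2200 via (A,hash)
  {BC}: card=20000; try (C,hash)→8200, (B,merge)→9400, (C,merge)→9500, (B,hash)→9800, (B,nl_idx)→24000, (B,nl)→200400 …(+1); best=8200 via (C,hash)
  {ABC}: card=160; try (C,merge)→5900, (C,hash)→8400, (B,hash)→12800, (B,nl_idx)→16760, (B,merge)→26400, (A,hash)→29600 …(+4); best=5900 via (C,merge)

5900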